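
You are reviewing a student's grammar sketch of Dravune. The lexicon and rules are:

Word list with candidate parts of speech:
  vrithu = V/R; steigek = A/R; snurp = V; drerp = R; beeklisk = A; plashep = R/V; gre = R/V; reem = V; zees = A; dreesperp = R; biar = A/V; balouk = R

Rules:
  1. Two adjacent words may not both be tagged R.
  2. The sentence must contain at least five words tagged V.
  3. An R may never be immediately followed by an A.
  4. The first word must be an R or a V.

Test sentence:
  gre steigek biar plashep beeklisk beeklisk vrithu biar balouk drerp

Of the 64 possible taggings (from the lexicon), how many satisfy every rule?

Candidates per position — 1:gre {R,V}; 2:steigek {A,R}; 3:biar {A,V}; 4:plashep {R,V}; 5:beeklisk {A}; 6:beeklisk {A}; 7:vrithu {V,R}; 8:biar {A,V}; 9:balouk {R}; 10:drerp {R}.
There are 64 candidate sequences in total.
Rule 1 cannot be satisfied by any choice of tags from the lexicon.
So there is no consistent tagging.
Count = 0.

0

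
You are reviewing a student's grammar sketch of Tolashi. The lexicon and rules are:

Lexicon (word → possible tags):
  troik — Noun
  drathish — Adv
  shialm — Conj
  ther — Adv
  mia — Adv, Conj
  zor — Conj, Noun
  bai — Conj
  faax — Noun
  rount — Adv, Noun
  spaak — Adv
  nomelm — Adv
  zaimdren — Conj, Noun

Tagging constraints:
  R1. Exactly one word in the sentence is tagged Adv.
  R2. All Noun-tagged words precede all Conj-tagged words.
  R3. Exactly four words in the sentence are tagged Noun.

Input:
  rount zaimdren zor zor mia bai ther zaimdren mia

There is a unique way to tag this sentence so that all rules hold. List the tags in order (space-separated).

Noun Noun Noun Noun Conj Conj Adv Conj Conj

Candidates per position — 1:rount {Adv,Noun}; 2:zaimdren {Conj,Noun}; 3:zor {Conj,Noun}; 4:zor {Conj,Noun}; 5:mia {Adv,Conj}; 6:bai {Conj}; 7:ther {Adv}; 8:zaimdren {Conj,Noun}; 9:mia {Adv,Conj}.
Position 1: Adv is ruled out by rule 1; that leaves Noun.
Position 5: Adv is ruled out by rule 1; that leaves Conj.
Position 8: Noun is ruled out by rule 2; that leaves Conj.
Position 9: Adv is ruled out by rule 1; that leaves Conj.
Position 2: Conj is ruled out by rule 3; that leaves Noun.
Position 3: Conj is ruled out by rule 3; that leaves Noun.
Position 4: Conj is ruled out by rule 3; that leaves Noun.
The only consistent sequence is: Noun Noun Noun Noun Conj Conj Adv Conj Conj.
Verifying each rule — rule 1 satisfied; rule 2 satisfied; rule 3 satisfied.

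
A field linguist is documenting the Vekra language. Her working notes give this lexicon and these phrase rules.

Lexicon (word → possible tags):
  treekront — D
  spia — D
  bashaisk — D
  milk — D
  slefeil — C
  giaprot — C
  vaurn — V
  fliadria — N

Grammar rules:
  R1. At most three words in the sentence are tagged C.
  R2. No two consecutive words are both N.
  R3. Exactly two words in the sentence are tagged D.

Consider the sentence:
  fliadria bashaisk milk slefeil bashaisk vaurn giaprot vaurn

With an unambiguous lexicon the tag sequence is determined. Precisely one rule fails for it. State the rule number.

Fixed tagging: N D D C D V C V.
Applying the rules: R1 pass, R2 pass, R3 fail.
Only rule 3 fails.

3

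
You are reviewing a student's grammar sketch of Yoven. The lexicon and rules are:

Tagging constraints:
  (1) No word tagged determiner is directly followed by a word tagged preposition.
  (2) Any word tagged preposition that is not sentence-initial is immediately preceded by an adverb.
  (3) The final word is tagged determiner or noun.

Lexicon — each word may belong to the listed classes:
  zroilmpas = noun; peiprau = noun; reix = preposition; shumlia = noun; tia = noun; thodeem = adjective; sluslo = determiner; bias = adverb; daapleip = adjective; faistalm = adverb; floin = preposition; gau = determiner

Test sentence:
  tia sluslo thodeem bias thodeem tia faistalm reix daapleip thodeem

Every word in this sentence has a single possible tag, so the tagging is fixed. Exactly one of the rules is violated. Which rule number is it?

3

Fixed tagging: noun determiner adjective adverb adjective noun adverb preposition adjective adjective.
Rule check: R1 ok, R2 ok, R3 fails.
Only rule 3 fails.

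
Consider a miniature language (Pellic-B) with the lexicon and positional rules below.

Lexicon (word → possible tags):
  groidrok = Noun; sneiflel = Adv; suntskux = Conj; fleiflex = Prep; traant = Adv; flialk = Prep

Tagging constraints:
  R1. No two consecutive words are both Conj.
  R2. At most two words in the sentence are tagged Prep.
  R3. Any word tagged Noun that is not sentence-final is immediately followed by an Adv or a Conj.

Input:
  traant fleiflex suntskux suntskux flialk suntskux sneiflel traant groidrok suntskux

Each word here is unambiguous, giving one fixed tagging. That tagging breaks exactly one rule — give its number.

Fixed tagging: Adv Prep Conj Conj Prep Conj Adv Adv Noun Conj.
Applying the rules: R1 ✗, R2 ✓, R3 ✓.
Only rule 1 fails.

1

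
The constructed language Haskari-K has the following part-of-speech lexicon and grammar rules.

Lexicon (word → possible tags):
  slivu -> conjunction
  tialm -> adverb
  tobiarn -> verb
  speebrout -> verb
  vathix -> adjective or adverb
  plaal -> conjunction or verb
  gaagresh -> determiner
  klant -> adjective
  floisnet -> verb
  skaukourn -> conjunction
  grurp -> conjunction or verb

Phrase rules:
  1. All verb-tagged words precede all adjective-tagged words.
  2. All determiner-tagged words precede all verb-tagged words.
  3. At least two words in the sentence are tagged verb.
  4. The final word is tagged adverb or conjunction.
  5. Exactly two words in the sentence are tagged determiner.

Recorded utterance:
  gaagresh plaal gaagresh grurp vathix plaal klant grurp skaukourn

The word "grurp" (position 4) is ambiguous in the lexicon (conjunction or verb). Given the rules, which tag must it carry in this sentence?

Candidates per position — 1:gaagresh {determiner}; 2:plaal {conjunction,verb}; 3:gaagresh {determiner}; 4:grurp {conjunction,verb}; 5:vathix {adjective,adverb}; 6:plaal {conjunction,verb}; 7:klant {adjective}; 8:grurp {conjunction,verb}; 9:skaukourn {conjunction}.
Word 2 cannot be verb — rule 2 would then fail for every completion. It is conjunction.
Word 8 cannot be verb — rule 1 would then fail for every completion. It is conjunction.
Word 4 cannot be conjunction — rule 3 would then fail for every completion. It is verb.
Word 6 cannot be conjunction — rule 3 would then fail for every completion. It is verb.
Word 5 cannot be adjective — rule 1 would then fail for every completion. It is adverb.
That leaves exactly one tagging: determiner conjunction determiner verb adverb verb adjective conjunction conjunction.
Check: rule 1 ok; rule 2 ok; rule 3 ok; rule 4 ok; rule 5 ok.

verb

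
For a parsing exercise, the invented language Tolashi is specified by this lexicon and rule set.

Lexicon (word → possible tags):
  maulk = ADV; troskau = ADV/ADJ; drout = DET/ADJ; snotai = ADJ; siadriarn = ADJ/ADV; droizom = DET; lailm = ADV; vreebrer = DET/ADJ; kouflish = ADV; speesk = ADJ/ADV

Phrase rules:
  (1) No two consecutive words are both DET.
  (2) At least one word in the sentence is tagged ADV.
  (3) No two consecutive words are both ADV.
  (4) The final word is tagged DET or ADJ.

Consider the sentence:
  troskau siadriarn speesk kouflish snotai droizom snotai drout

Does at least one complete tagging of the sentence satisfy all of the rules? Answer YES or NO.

Candidates per position — 1:troskau {ADV,ADJ}; 2:siadriarn {ADJ,ADV}; 3:speesk {ADJ,ADV}; 4:kouflish {ADV}; 5:snotai {ADJ}; 6:droizom {DET}; 7:snotai {ADJ}; 8:drout {DET,ADJ}.
One satisfying assignment: ADV ADJ ADJ ADV ADJ DET ADJ DET.
Verifying each rule — rule 1 holds; rule 2 holds; rule 3 holds; rule 4 holds.

YES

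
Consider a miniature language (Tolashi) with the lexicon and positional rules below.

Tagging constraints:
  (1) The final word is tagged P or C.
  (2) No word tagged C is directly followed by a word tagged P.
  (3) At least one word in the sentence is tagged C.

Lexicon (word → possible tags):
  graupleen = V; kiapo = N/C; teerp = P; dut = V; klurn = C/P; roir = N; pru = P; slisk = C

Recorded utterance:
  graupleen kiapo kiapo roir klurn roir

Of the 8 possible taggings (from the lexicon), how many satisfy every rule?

Candidates per position — 1:graupleen {V}; 2:kiapo {N,C}; 3:kiapo {N,C}; 4:roir {N}; 5:klurn {C,P}; 6:roir {N}.
There are 8 candidate sequences in total.
Rule 1 cannot be satisfied by any choice of tags from the lexicon.
So there is no consistent tagging.
Count = 0.

0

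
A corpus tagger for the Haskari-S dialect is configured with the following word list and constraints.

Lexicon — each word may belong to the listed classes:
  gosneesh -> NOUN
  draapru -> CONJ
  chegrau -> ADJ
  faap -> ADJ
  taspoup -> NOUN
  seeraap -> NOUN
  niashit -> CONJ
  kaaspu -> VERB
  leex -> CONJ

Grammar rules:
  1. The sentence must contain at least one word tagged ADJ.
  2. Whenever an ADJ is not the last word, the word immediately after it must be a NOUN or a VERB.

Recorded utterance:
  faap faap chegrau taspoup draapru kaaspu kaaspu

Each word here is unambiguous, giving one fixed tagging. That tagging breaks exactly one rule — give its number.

Fixed tagging: ADJ ADJ ADJ NOUN CONJ VERB VERB.
Applying the rules: R1 ✓, R2 ✗.
Only rule 2 fails.

2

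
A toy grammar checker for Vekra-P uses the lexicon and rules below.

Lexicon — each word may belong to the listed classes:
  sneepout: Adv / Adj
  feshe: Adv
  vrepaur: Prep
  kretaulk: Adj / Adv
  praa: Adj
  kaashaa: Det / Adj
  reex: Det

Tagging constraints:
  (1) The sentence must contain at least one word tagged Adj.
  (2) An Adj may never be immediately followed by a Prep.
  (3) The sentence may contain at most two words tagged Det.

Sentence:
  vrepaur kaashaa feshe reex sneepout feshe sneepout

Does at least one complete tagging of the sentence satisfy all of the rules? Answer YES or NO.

Candidates per position — 1:vrepaur {Prep}; 2:kaashaa {Det,Adj}; 3:feshe {Adv}; 4:reex {Det}; 5:sneepout {Adv,Adj}; 6:feshe {Adv}; 7:sneepout {Adv,Adj}.
One satisfying assignment: Prep Det Adv Det Adv Adv Adj.
Verifying each rule — rule 1 ✓; rule 2 ✓; rule 3 ✓.

YES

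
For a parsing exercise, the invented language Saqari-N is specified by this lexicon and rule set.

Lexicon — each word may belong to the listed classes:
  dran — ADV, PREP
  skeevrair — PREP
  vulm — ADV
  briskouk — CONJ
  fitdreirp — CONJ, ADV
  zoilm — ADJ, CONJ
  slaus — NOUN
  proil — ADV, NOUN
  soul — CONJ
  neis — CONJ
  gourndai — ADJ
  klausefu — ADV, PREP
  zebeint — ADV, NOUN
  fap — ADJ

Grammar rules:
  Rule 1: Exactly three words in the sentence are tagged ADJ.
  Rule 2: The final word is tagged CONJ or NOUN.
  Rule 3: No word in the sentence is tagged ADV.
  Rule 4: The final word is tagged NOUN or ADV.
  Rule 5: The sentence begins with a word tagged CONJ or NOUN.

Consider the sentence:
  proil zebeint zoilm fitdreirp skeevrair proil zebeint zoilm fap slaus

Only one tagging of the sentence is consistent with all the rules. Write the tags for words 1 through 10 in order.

NOUN NOUN ADJ CONJ PREP NOUN NOUN ADJ ADJ NOUN

Candidates per position — 1:proil {ADV,NOUN}; 2:zebeint {ADV,NOUN}; 3:zoilm {ADJ,CONJ}; 4:fitdreirp {CONJ,ADV}; 5:skeevrair {PREP}; 6:proil {ADV,NOUN}; 7:zebeint {ADV,NOUN}; 8:zoilm {ADJ,CONJ}; 9:fap {ADJ}; 10:slaus {NOUN}.
Position 1: ADV is ruled out by rule 3; that leaves NOUN.
Position 2: ADV is ruled out by rule 3; that leaves NOUN.
Position 3: CONJ is ruled out by rule 1; that leaves ADJ.
Position 4: ADV is ruled out by rule 3; that leaves CONJ.
Position 6: ADV is ruled out by rule 3; that leaves NOUN.
Position 7: ADV is ruled out by rule 3; that leaves NOUN.
Position 8: CONJ is ruled out by rule 1; that leaves ADJ.
The unique satisfying tagging is: NOUN NOUN ADJ CONJ PREP NOUN NOUN ADJ ADJ NOUN.
Verifying each rule — rule 1 satisfied; rule 2 satisfied; rule 3 satisfied; rule 4 satisfied; rule 5 satisfied.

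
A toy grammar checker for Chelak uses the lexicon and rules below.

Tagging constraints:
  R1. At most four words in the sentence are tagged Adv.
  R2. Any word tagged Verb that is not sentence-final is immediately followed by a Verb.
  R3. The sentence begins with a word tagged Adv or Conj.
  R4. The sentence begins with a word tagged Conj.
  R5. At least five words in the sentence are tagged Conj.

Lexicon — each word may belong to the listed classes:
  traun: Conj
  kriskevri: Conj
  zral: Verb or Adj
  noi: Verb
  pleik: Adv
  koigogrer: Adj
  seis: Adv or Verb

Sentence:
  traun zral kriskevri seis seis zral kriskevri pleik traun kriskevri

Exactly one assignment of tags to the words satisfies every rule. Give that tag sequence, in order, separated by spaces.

Candidates per position — 1:traun {Conj}; 2:zral {Verb,Adj}; 3:kriskevri {Conj}; 4:seis {Adv,Verb}; 5:seis {Adv,Verb}; 6:zral {Verb,Adj}; 7:kriskevri {Conj}; 8:pleik {Adv}; 9:traun {Conj}; 10:kriskevri {Conj}.
Word 2 cannot be Verb — rule 2 would then fail for every completion. It is Adj.
Word 4 cannot be Verb — rule 2 would then fail for every completion. It is Adv.
Word 5 cannot be Verb — rule 2 would then fail for every completion. It is Adv.
Word 6 cannot be Verb — rule 2 would then fail for every completion. It is Adj.
So the tagging must be: Conj Adj Conj Adv Adv Adj Conj Adv Conj Conj.
Check: rule 1 ok; rule 2 ok; rule 3 ok; rule 4 ok; rule 5 ok.

Conj Adj Conj Adv Adv Adj Conj Adv Conj Conj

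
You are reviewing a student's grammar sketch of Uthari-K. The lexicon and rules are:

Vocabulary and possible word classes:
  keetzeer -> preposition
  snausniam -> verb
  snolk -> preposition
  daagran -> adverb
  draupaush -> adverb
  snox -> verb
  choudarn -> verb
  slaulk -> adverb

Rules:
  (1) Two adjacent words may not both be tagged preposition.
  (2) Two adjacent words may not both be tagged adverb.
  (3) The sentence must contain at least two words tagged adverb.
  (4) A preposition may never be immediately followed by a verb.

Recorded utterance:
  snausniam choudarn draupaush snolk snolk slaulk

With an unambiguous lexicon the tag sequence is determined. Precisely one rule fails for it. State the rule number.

Fixed tagging: verb verb adverb preposition preposition adverb.
Applying the rules: R1 violated, R2 holds, R3 holds, R4 holds.
Only rule 1 fails.

1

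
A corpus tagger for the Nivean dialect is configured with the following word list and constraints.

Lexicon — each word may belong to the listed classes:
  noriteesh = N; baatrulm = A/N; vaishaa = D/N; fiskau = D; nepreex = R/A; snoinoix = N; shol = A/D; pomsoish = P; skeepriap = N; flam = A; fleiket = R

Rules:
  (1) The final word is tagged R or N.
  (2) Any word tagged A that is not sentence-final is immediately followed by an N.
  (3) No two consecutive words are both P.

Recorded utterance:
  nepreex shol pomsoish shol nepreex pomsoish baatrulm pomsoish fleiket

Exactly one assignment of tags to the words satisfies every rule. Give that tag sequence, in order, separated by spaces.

Candidates per position — 1:nepreex {R,A}; 2:shol {A,D}; 3:pomsoish {P}; 4:shol {A,D}; 5:nepreex {R,A}; 6:pomsoish {P}; 7:baatrulm {A,N}; 8:pomsoish {P}; 9:fleiket {R}.
Word 1 cannot be A — rule 2 would then fail for every completion. It is R.
Word 2 cannot be A — rule 2 would then fail for every completion. It is D.
Word 4 cannot be A — rule 2 would then fail for every completion. It is D.
Word 5 cannot be A — rule 2 would then fail for every completion. It is R.
Word 7 cannot be A — rule 2 would then fail for every completion. It is N.
The unique satisfying tagging is: R D P D R P N P R.
Verifying each rule — rule 1 ✓; rule 2 ✓; rule 3 ✓.

R D P D R P N P R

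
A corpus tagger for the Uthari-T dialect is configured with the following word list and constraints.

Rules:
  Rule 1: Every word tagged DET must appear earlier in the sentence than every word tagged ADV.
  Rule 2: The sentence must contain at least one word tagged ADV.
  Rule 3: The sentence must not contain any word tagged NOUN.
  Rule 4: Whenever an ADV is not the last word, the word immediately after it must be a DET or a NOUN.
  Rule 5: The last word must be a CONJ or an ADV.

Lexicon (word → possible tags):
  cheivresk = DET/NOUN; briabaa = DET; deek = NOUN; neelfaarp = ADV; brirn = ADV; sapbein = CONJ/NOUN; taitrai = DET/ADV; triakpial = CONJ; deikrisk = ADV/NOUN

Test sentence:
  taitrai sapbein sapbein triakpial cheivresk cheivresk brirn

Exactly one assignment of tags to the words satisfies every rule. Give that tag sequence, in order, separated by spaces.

DET CONJ CONJ CONJ DET DET ADV

Candidates per position — 1:taitrai {DET,ADV}; 2:sapbein {CONJ,NOUN}; 3:sapbein {CONJ,NOUN}; 4:triakpial {CONJ}; 5:cheivresk {DET,NOUN}; 6:cheivresk {DET,NOUN}; 7:brirn {ADV}.
Word 2 cannot be NOUN — rule 3 would then fail for every completion. It is CONJ.
Word 3 cannot be NOUN — rule 3 would then fail for every completion. It is CONJ.
Word 5 cannot be NOUN — rule 3 would then fail for every completion. It is DET.
Word 6 cannot be NOUN — rule 3 would then fail for every completion. It is DET.
Word 1 cannot be ADV — rule 1 would then fail for every completion. It is DET.
So the tagging must be: DET CONJ CONJ CONJ DET DET ADV.
Check: rule 1 ✓; rule 2 ✓; rule 3 ✓; rule 4 ✓; rule 5 ✓.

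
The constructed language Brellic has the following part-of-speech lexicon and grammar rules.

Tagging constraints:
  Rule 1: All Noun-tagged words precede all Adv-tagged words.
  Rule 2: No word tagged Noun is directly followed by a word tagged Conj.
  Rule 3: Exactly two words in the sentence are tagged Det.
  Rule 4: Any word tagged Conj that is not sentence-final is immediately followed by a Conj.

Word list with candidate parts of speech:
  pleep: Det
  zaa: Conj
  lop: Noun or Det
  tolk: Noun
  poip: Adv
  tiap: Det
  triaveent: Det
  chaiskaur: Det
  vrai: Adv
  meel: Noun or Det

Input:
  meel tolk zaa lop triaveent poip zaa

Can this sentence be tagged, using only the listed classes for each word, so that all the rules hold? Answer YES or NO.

NO

Candidates per position — 1:meel {Noun,Det}; 2:tolk {Noun}; 3:zaa {Conj}; 4:lop {Noun,Det}; 5:triaveent {Det}; 6:poip {Adv}; 7:zaa {Conj}.
Rule 2 cannot be satisfied by any choice of tags from the lexicon.
So there is no consistent tagging.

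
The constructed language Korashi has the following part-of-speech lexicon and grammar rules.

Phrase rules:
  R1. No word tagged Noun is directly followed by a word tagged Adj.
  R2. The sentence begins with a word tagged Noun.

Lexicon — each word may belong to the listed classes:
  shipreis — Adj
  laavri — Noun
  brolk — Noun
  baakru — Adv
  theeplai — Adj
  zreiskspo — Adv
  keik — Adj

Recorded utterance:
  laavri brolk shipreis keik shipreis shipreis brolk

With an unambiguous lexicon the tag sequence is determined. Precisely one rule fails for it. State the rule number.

Fixed tagging: Noun Noun Adj Adj Adj Adj Noun.
Checking each rule: R1 violated, R2 holds.
Only rule 1 fails.

1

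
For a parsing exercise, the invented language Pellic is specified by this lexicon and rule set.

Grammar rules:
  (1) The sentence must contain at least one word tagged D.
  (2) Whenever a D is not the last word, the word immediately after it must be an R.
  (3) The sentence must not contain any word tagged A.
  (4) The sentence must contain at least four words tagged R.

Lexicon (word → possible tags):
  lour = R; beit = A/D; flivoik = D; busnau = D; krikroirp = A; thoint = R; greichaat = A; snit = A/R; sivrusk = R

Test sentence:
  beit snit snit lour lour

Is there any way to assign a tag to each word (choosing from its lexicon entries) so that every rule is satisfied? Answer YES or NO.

YES

Candidates per position — 1:beit {A,D}; 2:snit {A,R}; 3:snit {A,R}; 4:lour {R}; 5:lour {R}.
One satisfying assignment: D R R R R.
Check: rule 1 ✓; rule 2 ✓; rule 3 ✓; rule 4 ✓.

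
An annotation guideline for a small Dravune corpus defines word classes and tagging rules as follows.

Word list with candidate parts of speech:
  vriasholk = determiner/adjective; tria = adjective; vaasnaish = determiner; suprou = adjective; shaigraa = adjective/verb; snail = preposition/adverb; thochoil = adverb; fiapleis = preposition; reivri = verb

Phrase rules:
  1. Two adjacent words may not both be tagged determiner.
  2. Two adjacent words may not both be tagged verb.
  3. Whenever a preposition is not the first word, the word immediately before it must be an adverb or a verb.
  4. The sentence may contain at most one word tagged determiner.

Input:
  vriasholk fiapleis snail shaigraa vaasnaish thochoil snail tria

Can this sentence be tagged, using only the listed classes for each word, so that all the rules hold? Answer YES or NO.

NO

Candidates per position — 1:vriasholk {determiner,adjective}; 2:fiapleis {preposition}; 3:snail {preposition,adverb}; 4:shaigraa {adjective,verb}; 5:vaasnaish {determiner}; 6:thochoil {adverb}; 7:snail {preposition,adverb}; 8:tria {adjective}.
Rule 3 cannot be satisfied by any choice of tags from the lexicon.
So there is no consistent tagging.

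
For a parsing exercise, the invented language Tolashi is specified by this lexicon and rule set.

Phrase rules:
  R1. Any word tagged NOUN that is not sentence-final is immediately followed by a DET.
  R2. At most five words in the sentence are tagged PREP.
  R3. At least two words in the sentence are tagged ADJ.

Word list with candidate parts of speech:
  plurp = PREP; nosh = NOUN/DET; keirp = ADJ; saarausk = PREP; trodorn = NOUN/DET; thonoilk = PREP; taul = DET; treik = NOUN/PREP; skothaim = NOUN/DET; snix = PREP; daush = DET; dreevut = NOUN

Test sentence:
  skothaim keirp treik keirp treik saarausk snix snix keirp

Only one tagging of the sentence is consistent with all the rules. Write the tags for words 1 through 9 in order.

DET ADJ PREP ADJ PREP PREP PREP PREP ADJ

Candidates per position — 1:skothaim {NOUN,DET}; 2:keirp {ADJ}; 3:treik {NOUN,PREP}; 4:keirp {ADJ}; 5:treik {NOUN,PREP}; 6:saarausk {PREP}; 7:snix {PREP}; 8:snix {PREP}; 9:keirp {ADJ}.
Word 1 cannot be NOUN — rule 1 would then fail for every completion. It is DET.
Word 3 cannot be NOUN — rule 1 would then fail for every completion. It is PREP.
Word 5 cannot be NOUN — rule 1 would then fail for every completion. It is PREP.
The unique satisfying tagging is: DET ADJ PREP ADJ PREP PREP PREP PREP ADJ.
Checking: rule 1 ✓; rule 2 ✓; rule 3 ✓.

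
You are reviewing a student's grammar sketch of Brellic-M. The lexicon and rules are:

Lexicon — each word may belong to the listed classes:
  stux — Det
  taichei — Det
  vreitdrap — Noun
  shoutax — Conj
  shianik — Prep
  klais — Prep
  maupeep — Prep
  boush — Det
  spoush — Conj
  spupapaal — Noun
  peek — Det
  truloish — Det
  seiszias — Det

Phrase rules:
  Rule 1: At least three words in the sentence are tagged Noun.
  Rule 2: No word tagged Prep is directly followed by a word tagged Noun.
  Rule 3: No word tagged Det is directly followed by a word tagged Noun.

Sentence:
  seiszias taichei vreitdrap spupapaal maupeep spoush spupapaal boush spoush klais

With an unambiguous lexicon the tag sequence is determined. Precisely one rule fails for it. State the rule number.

Fixed tagging: Det Det Noun Noun Prep Conj Noun Det Conj Prep.
Applying the rules: R1 ✓, R2 ✓, R3 ✗.
Only rule 3 fails.

3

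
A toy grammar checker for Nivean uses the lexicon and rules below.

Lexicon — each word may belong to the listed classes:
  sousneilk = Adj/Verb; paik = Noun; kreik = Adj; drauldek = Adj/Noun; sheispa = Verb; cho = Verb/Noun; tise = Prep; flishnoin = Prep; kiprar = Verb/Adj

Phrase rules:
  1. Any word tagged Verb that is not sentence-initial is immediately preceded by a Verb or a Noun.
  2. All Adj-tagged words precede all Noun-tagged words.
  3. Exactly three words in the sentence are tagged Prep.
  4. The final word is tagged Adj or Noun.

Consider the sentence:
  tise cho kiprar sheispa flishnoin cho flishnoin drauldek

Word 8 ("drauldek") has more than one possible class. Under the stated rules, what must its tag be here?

Candidates per position — 1:tise {Prep}; 2:cho {Verb,Noun}; 3:kiprar {Verb,Adj}; 4:sheispa {Verb}; 5:flishnoin {Prep}; 6:cho {Verb,Noun}; 7:flishnoin {Prep}; 8:drauldek {Adj,Noun}.
If word 2 were Verb, no tagging could satisfy rule 1; so word 2 is Noun.
If word 3 were Adj, no tagging could satisfy rule 1; so word 3 is Verb.
If word 6 were Verb, no tagging could satisfy rule 1; so word 6 is Noun.
If word 8 were Adj, no tagging could satisfy rule 2; so word 8 is Noun.
That leaves exactly one tagging: Prep Noun Verb Verb Prep Noun Prep Noun.
Checking: rule 1 ✓; rule 2 ✓; rule 3 ✓; rule 4 ✓.

Noun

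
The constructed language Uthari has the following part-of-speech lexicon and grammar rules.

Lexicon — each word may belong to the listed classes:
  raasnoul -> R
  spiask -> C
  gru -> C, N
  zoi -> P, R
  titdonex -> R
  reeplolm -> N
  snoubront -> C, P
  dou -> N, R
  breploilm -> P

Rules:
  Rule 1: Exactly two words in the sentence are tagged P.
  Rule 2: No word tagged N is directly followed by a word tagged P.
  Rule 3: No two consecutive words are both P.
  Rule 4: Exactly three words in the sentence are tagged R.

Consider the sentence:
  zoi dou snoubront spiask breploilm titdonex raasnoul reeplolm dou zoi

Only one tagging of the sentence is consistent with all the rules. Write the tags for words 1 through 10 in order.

P N C C P R R N N R

Candidates per position — 1:zoi {P,R}; 2:dou {N,R}; 3:snoubront {C,P}; 4:spiask {C}; 5:breploilm {P}; 6:titdonex {R}; 7:raasnoul {R}; 8:reeplolm {N}; 9:dou {N,R}; 10:zoi {P,R}.
The remaining ambiguous positions (1, 2, 3, 9, 10) are resolved jointly — only one combination satisfies every rule.
The only consistent sequence is: P N C C P R R N N R.
Check: rule 1 ✓; rule 2 ✓; rule 3 ✓; rule 4 ✓.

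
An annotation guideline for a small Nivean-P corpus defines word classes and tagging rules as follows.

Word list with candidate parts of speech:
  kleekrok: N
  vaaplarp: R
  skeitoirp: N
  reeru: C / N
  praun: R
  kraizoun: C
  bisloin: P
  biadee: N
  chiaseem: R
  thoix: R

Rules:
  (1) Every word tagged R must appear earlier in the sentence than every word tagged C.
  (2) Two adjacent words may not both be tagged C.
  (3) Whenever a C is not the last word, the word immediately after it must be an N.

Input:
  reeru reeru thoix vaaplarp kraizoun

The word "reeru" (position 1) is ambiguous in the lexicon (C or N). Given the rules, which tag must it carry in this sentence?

Candidates per position — 1:reeru {C,N}; 2:reeru {C,N}; 3:thoix {R}; 4:vaaplarp {R}; 5:kraizoun {C}.
Word 1 cannot be C — rule 1 would then fail for every completion. It is N.
Word 2 cannot be C — rule 1 would then fail for every completion. It is N.
So the tagging must be: N N R R C.
Rule-by-rule: rule 1 ok; rule 2 ok; rule 3 ok.

N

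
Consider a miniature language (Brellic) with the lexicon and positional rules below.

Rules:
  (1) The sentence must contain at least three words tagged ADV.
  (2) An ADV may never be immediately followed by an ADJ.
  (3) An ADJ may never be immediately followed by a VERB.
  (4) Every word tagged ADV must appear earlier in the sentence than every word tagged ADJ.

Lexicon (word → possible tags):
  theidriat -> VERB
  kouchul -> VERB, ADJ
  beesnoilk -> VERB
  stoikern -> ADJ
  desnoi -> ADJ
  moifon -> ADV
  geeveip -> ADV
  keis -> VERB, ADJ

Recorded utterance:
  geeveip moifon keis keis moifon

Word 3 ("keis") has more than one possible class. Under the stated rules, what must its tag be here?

VERB

Candidates per position — 1:geeveip {ADV}; 2:moifon {ADV}; 3:keis {VERB,ADJ}; 4:keis {VERB,ADJ}; 5:moifon {ADV}.
Position 3: ADJ is ruled out by rule 2; that leaves VERB.
Position 4: ADJ is ruled out by rule 4; that leaves VERB.
That leaves exactly one tagging: ADV ADV VERB VERB ADV.
Verifying each rule — rule 1 ✓; rule 2 ✓; rule 3 ✓; rule 4 ✓.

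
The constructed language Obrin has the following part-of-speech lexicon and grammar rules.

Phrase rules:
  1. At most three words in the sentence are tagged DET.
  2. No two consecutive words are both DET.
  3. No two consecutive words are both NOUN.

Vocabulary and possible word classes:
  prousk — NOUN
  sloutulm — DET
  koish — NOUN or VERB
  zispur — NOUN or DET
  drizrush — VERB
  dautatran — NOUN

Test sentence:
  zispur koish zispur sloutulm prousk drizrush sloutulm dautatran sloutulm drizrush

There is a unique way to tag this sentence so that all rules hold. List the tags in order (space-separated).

NOUN VERB NOUN DET NOUN VERB DET NOUN DET VERB

Candidates per position — 1:zispur {NOUN,DET}; 2:koish {NOUN,VERB}; 3:zispur {NOUN,DET}; 4:sloutulm {DET}; 5:prousk {NOUN}; 6:drizrush {VERB}; 7:sloutulm {DET}; 8:dautatran {NOUN}; 9:sloutulm {DET}; 10:drizrush {VERB}.
Position 1: tagging it DET would leave rule 1 unsatisfiable, so it must be NOUN.
Position 2: tagging it NOUN would leave rule 3 unsatisfiable, so it must be VERB.
Position 3: tagging it DET would leave rule 1 unsatisfiable, so it must be NOUN.
So the tagging must be: NOUN VERB NOUN DET NOUN VERB DET NOUN DET VERB.
Checking: rule 1 ok; rule 2 ok; rule 3 ok.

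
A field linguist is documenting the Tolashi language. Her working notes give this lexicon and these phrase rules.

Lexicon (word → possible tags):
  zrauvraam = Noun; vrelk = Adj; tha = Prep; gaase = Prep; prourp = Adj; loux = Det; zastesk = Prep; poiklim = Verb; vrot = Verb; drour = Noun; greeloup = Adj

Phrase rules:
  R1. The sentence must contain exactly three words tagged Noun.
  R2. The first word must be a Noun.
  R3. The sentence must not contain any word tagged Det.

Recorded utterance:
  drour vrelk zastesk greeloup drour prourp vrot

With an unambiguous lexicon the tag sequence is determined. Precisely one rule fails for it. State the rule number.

Fixed tagging: Noun Adj Prep Adj Noun Adj Verb.
Rule check: R1 ✗, R2 ✓, R3 ✓.
Only rule 1 fails.

1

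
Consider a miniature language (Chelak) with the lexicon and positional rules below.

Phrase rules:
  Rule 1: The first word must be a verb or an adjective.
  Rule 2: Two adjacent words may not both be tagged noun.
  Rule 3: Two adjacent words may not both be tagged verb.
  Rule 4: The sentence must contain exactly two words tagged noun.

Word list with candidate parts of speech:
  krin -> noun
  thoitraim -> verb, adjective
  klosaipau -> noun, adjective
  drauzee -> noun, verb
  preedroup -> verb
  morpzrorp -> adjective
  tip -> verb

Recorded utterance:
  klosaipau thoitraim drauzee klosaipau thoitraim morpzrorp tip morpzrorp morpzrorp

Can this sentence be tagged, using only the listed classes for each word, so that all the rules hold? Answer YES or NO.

Candidates per position — 1:klosaipau {noun,adjective}; 2:thoitraim {verb,adjective}; 3:drauzee {noun,verb}; 4:klosaipau {noun,adjective}; 5:thoitraim {verb,adjective}; 6:morpzrorp {adjective}; 7:tip {verb}; 8:morpzrorp {adjective}; 9:morpzrorp {adjective}.
Every candidate sequence violates at least one rule; no consistent tagging exists.

NO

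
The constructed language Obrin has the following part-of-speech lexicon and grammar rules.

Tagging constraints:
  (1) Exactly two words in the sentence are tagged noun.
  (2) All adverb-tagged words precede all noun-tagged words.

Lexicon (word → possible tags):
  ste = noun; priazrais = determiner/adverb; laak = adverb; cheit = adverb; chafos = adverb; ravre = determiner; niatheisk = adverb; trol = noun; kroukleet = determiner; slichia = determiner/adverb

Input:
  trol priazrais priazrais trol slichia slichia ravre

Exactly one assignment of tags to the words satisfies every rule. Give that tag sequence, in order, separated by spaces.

Candidates per position — 1:trol {noun}; 2:priazrais {determiner,adverb}; 3:priazrais {determiner,adverb}; 4:trol {noun}; 5:slichia {determiner,adverb}; 6:slichia {determiner,adverb}; 7:ravre {determiner}.
At position 2, choosing adverb makes rule 2 impossible to satisfy; hence determiner.
At position 3, choosing adverb makes rule 2 impossible to satisfy; hence determiner.
At position 5, choosing adverb makes rule 2 impossible to satisfy; hence determiner.
At position 6, choosing adverb makes rule 2 impossible to satisfy; hence determiner.
So the tagging must be: noun determiner determiner noun determiner determiner determiner.
Rule-by-rule: rule 1 holds; rule 2 holds.

noun determiner determiner noun determiner determiner determiner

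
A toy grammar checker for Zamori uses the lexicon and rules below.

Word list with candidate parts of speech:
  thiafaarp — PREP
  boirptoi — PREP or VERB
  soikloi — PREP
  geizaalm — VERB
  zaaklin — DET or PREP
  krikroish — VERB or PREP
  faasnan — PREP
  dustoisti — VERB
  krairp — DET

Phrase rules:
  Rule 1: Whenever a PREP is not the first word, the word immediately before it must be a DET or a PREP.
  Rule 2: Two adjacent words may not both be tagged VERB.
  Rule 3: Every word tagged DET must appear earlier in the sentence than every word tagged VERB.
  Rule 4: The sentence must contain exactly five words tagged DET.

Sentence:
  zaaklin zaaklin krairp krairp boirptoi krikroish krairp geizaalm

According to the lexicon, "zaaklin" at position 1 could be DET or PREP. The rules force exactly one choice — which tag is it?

Candidates per position — 1:zaaklin {DET,PREP}; 2:zaaklin {DET,PREP}; 3:krairp {DET}; 4:krairp {DET}; 5:boirptoi {PREP,VERB}; 6:krikroish {VERB,PREP}; 7:krairp {DET}; 8:geizaalm {VERB}.
Word 1 cannot be PREP — rule 4 would then fail for every completion. It is DET.
Word 2 cannot be PREP — rule 4 would then fail for every completion. It is DET.
Word 5 cannot be VERB — rule 3 would then fail for every completion. It is PREP.
Word 6 cannot be VERB — rule 3 would then fail for every completion. It is PREP.
So the tagging must be: DET DET DET DET PREP PREP DET VERB.
Rule-by-rule: rule 1 holds; rule 2 holds; rule 3 holds; rule 4 holds.

DET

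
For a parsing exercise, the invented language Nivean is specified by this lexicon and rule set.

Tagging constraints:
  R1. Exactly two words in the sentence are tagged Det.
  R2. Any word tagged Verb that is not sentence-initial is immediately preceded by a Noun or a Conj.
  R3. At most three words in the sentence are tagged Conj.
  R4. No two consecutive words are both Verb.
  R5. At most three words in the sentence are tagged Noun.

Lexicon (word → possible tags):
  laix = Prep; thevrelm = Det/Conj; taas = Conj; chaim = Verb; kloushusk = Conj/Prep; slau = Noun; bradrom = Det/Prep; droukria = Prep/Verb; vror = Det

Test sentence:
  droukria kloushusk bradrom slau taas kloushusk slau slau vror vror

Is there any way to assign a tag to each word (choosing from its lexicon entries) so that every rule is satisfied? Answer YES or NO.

Candidates per position — 1:droukria {Prep,Verb}; 2:kloushusk {Conj,Prep}; 3:bradrom {Det,Prep}; 4:slau {Noun}; 5:taas {Conj}; 6:kloushusk {Conj,Prep}; 7:slau {Noun}; 8:slau {Noun}; 9:vror {Det}; 10:vror {Det}.
One satisfying assignment: Prep Conj Prep Noun Conj Conj Noun Noun Det Det.
Check: rule 1 holds; rule 2 holds; rule 3 holds; rule 4 holds; rule 5 holds.

YES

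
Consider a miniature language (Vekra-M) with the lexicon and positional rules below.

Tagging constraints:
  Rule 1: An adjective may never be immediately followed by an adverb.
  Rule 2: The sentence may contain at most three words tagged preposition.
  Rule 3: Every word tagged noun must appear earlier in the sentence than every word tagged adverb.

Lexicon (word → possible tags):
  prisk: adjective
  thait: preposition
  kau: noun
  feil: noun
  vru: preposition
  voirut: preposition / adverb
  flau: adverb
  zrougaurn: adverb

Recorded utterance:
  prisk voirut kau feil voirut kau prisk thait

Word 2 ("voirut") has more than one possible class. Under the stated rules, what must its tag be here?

Candidates per position — 1:prisk {adjective}; 2:voirut {preposition,adverb}; 3:kau {noun}; 4:feil {noun}; 5:voirut {preposition,adverb}; 6:kau {noun}; 7:prisk {adjective}; 8:thait {preposition}.
At position 2, choosing adverb makes rule 1 impossible to satisfy; hence preposition.
At position 5, choosing adverb makes rule 3 impossible to satisfy; hence preposition.
The unique satisfying tagging is: adjective preposition noun noun preposition noun adjective preposition.
Checking: rule 1 ✓; rule 2 ✓; rule 3 ✓.

preposition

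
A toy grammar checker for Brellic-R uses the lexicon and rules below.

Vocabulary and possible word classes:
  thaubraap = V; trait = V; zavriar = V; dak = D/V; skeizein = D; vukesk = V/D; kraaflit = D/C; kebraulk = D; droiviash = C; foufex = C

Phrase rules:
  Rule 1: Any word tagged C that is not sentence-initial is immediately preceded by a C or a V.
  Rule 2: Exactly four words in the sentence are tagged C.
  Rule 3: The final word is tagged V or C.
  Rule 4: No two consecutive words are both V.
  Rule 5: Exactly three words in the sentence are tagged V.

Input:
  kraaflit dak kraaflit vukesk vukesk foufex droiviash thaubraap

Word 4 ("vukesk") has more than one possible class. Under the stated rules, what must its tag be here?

D

Candidates per position — 1:kraaflit {D,C}; 2:dak {D,V}; 3:kraaflit {D,C}; 4:vukesk {V,D}; 5:vukesk {V,D}; 6:foufex {C}; 7:droiviash {C}; 8:thaubraap {V}.
Word 1 cannot be D — rule 2 would then fail for every completion. It is C.
Word 3 cannot be D — rule 2 would then fail for every completion. It is C.
Word 5 cannot be D — rule 1 would then fail for every completion. It is V.
Word 2 cannot be D — rule 1 would then fail for every completion. It is V.
Word 4 cannot be V — rule 4 would then fail for every completion. It is D.
That leaves exactly one tagging: C V C D V C C V.
Check: rule 1 satisfied; rule 2 satisfied; rule 3 satisfied; rule 4 satisfied; rule 5 satisfied.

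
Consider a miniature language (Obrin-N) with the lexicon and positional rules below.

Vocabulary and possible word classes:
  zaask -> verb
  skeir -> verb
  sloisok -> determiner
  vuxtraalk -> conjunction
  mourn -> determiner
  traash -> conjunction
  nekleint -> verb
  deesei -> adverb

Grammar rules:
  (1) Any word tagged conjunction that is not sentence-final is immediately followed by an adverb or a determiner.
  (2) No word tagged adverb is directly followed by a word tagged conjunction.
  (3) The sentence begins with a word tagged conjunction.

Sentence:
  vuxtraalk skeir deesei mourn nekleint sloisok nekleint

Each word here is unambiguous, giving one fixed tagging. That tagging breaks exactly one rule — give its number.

1

Fixed tagging: conjunction verb adverb determiner verb determiner verb.
Applying the rules: R1 fails, R2 ok, R3 ok.
Only rule 1 fails.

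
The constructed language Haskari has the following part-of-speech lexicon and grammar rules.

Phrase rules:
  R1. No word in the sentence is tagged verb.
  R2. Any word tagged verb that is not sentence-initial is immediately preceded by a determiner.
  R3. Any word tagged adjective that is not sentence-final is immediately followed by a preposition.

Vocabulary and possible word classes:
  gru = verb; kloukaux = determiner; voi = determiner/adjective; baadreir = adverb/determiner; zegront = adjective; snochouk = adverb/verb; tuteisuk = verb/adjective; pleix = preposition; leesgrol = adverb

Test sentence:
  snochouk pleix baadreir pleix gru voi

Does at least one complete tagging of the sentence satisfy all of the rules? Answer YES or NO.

NO

Candidates per position — 1:snochouk {adverb,verb}; 2:pleix {preposition}; 3:baadreir {adverb,determiner}; 4:pleix {preposition}; 5:gru {verb}; 6:voi {determiner,adjective}.
Rule 1 cannot be satisfied by any choice of tags from the lexicon.
So there is no consistent tagging.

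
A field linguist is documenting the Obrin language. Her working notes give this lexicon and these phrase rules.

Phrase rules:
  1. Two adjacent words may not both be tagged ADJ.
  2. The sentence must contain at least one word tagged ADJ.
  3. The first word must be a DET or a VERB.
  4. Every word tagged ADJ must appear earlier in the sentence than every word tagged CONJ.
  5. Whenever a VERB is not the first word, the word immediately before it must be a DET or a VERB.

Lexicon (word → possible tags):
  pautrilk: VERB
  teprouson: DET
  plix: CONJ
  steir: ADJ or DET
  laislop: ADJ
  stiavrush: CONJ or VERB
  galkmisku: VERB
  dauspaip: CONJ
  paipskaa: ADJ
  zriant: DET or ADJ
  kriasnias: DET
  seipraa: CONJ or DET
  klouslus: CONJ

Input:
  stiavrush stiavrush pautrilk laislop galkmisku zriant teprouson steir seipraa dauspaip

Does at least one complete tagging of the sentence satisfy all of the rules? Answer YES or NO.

Candidates per position — 1:stiavrush {CONJ,VERB}; 2:stiavrush {CONJ,VERB}; 3:pautrilk {VERB}; 4:laislop {ADJ}; 5:galkmisku {VERB}; 6:zriant {DET,ADJ}; 7:teprouson {DET}; 8:steir {ADJ,DET}; 9:seipraa {CONJ,DET}; 10:dauspaip {CONJ}.
Rule 5 cannot be satisfied by any choice of tags from the lexicon.
So there is no consistent tagging.

NO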